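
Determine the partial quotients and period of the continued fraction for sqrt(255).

Write x_i = (sqrt(255) + m_i)/d_i with (m_0, d_0) = (0, 1). a_0 = floor(sqrt(255)) = 15, since 15^2 = 225 <= 255 < 256 = 16^2.
Iterate m_{i+1} = d_i*a_i - m_i, d_{i+1} = (255 - m_{i+1}^2)/d_i, a_{i+1} = floor((a_0 + m_{i+1})/d_{i+1}):
  m_1 = 1*15 - 0 = 15, d_1 = (255 - 15^2)/1 = 30/1 = 30, a_1 = floor((15 + 15)/30) = 1.
  m_2 = 30*1 - 15 = 15, d_2 = (255 - 15^2)/30 = 30/30 = 1, a_2 = floor((15 + 15)/1) = 30.
  m_3 = 1*30 - 15 = 15, d_3 = (255 - 15^2)/1 = 30/1 = 30: (m_3, d_3) = (m_1, d_1) = (15, 30), so from here the quotients repeat a_1, a_2; the period length is 2.
Hence the expansion of sqrt(255) is a_0 = 15 followed by the repeating block 1, 30 (period 2).

[15; (1, 30)]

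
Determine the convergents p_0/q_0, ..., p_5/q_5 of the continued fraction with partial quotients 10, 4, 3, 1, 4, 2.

10/1, 41/4, 133/13, 174/17, 829/81, 1832/179

Using the convergent recurrence p_i = a_i*p_{i-1} + p_{i-2}, q_i = a_i*q_{i-1} + q_{i-2} with p_{-2}=0, p_{-1}=1, q_{-2}=1, q_{-1}=0:
  i=0: a_0=10, p_0 = 10*1 + 0 = 10, q_0 = 10*0 + 1 = 1.
  i=1: a_1=4, p_1 = 4*10 + 1 = 41, q_1 = 4*1 + 0 = 4.
  i=2: a_2=3, p_2 = 3*41 + 10 = 133, q_2 = 3*4 + 1 = 13.
  i=3: a_3=1, p_3 = 1*133 + 41 = 174, q_3 = 1*13 + 4 = 17.
  i=4: a_4=4, p_4 = 4*174 + 133 = 829, q_4 = 4*17 + 13 = 81.
  i=5: a_5=2, p_5 = 2*829 + 174 = 1832, q_5 = 2*81 + 17 = 179.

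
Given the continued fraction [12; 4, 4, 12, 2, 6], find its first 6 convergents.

Using the convergent recurrence p_i = a_i*p_{i-1} + p_{i-2}, q_i = a_i*q_{i-1} + q_{i-2} with p_{-2}=0, p_{-1}=1, q_{-2}=1, q_{-1}=0:
  i=0: a_0=12, p_0 = 12*1 + 0 = 12, q_0 = 12*0 + 1 = 1.
  i=1: a_1=4, p_1 = 4*12 + 1 = 49, q_1 = 4*1 + 0 = 4.
  i=2: a_2=4, p_2 = 4*49 + 12 = 208, q_2 = 4*4 + 1 = 17.
  i=3: a_3=12, p_3 = 12*208 + 49 = 2545, q_3 = 12*17 + 4 = 208.
  i=4: a_4=2, p_4 = 2*2545 + 208 = 5298, q_4 = 2*208 + 17 = 433.
  i=5: a_5=6, p_5 = 6*5298 + 2545 = 34333, q_5 = 6*433 + 208 = 2806.

12/1, 49/4, 208/17, 2545/208, 5298/433, 34333/2806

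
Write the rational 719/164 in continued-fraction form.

Run the Euclidean algorithm on 719 and 164; the successive quotients are the partial quotients a_0, a_1, ... (each step inverts the fractional part left over by the previous one):
  719 = 4*164 + 63, so a_0 = 4.
  164 = 2*63 + 38, so a_1 = 2.
  63 = 1*38 + 25, so a_2 = 1.
  38 = 1*25 + 13, so a_3 = 1.
  25 = 1*13 + 12, so a_4 = 1.
  13 = 1*12 + 1, so a_5 = 1.
  12 = 12*1 + 0, so a_6 = 12.
The remainder reaches 0 after 7 divisions, so the expansion has 7 partial quotients, read off in order.

[4; 2, 1, 1, 1, 1, 12]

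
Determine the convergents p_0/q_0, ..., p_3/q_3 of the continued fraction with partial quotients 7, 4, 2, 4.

Using the convergent recurrence p_i = a_i*p_{i-1} + p_{i-2}, q_i = a_i*q_{i-1} + q_{i-2} with p_{-2}=0, p_{-1}=1, q_{-2}=1, q_{-1}=0:
  i=0: a_0=7, p_0 = 7*1 + 0 = 7, q_0 = 7*0 + 1 = 1.
  i=1: a_1=4, p_1 = 4*7 + 1 = 29, q_1 = 4*1 + 0 = 4.
  i=2: a_2=2, p_2 = 2*29 + 7 = 65, q_2 = 2*4 + 1 = 9.
  i=3: a_3=4, p_3 = 4*65 + 29 = 289, q_3 = 4*9 + 4 = 40.

7/1, 29/4, 65/9, 289/40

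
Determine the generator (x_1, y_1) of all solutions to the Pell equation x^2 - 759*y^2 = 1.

(x, y) = (551, 20)

First expand sqrt(759) as a continued fraction. With x_i = (sqrt(759) + m_i)/d_i and (m_0, d_0) = (0, 1): a_0 = floor(sqrt(759)) = 27, since 27^2 = 729 <= 759 < 784 = 28^2.
Iterate m_{i+1} = d_i*a_i - m_i, d_{i+1} = (759 - m_{i+1}^2)/d_i, a_{i+1} = floor((a_0 + m_{i+1})/d_{i+1}):
  m_1 = 1*27 - 0 = 27, d_1 = (759 - 27^2)/1 = 30/1 = 30, a_1 = floor((27 + 27)/30) = 1.
  m_2 = 30*1 - 27 = 3, d_2 = (759 - 3^2)/30 = 750/30 = 25, a_2 = floor((27 + 3)/25) = 1.
  m_3 = 25*1 - 3 = 22, d_3 = (759 - 22^2)/25 = 275/25 = 11, a_3 = floor((27 + 22)/11) = 4.
  m_4 = 11*4 - 22 = 22, d_4 = (759 - 22^2)/11 = 275/11 = 25, a_4 = floor((27 + 22)/25) = 1.
  m_5 = 25*1 - 22 = 3, d_5 = (759 - 3^2)/25 = 750/25 = 30, a_5 = floor((27 + 3)/30) = 1.
  m_6 = 30*1 - 3 = 27, d_6 = (759 - 27^2)/30 = 30/30 = 1, a_6 = floor((27 + 27)/1) = 54.
  m_7 = 1*54 - 27 = 27, d_7 = (759 - 27^2)/1 = 30/1 = 30: (m_7, d_7) = (m_1, d_1) = (27, 30), so from here the quotients repeat a_1, ..., a_6; the period length is 6.
So sqrt(759) = [27; (1, 1, 4, 1, 1, 54)] with period length k = 6.
k is even, so the fundamental solution of x^2 - 759y^2 = 1 is (p_{k-1}, q_{k-1}) = (p_5, q_5); compute convergents through index 5.
Convergents (p_i = a_i*p_{i-1} + p_{i-2}, q_i = a_i*q_{i-1} + q_{i-2} with p_{-2}=0, p_{-1}=1, q_{-2}=1, q_{-1}=0):
  i=0: a_0=27, p_0 = 27*1 + 0 = 27, q_0 = 27*0 + 1 = 1.
  i=1: a_1=1, p_1 = 1*27 + 1 = 28, q_1 = 1*1 + 0 = 1.
  i=2: a_2=1, p_2 = 1*28 + 27 = 55, q_2 = 1*1 + 1 = 2.
  i=3: a_3=4, p_3 = 4*55 + 28 = 248, q_3 = 4*2 + 1 = 9.
  i=4: a_4=1, p_4 = 1*248 + 55 = 303, q_4 = 1*9 + 2 = 11.
  i=5: a_5=1, p_5 = 1*303 + 248 = 551, q_5 = 1*11 + 9 = 20.
Check: 551^2 - 759*20^2 = 303601 - 303600 = 1, so (x, y) = (551, 20) solves the equation, and by the theorem it is the least positive solution.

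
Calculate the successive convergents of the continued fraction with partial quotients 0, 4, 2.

Using the convergent recurrence p_i = a_i*p_{i-1} + p_{i-2}, q_i = a_i*q_{i-1} + q_{i-2} with p_{-2}=0, p_{-1}=1, q_{-2}=1, q_{-1}=0:
  i=0: a_0=0, p_0 = 0*1 + 0 = 0, q_0 = 0*0 + 1 = 1.
  i=1: a_1=4, p_1 = 4*0 + 1 = 1, q_1 = 4*1 + 0 = 4.
  i=2: a_2=2, p_2 = 2*1 + 0 = 2, q_2 = 2*4 + 1 = 9.

0/1, 1/4, 2/9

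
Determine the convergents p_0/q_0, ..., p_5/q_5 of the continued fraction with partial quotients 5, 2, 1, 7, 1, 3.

Using the convergent recurrence p_i = a_i*p_{i-1} + p_{i-2}, q_i = a_i*q_{i-1} + q_{i-2} with p_{-2}=0, p_{-1}=1, q_{-2}=1, q_{-1}=0:
  i=0: a_0=5, p_0 = 5*1 + 0 = 5, q_0 = 5*0 + 1 = 1.
  i=1: a_1=2, p_1 = 2*5 + 1 = 11, q_1 = 2*1 + 0 = 2.
  i=2: a_2=1, p_2 = 1*11 + 5 = 16, q_2 = 1*2 + 1 = 3.
  i=3: a_3=7, p_3 = 7*16 + 11 = 123, q_3 = 7*3 + 2 = 23.
  i=4: a_4=1, p_4 = 1*123 + 16 = 139, q_4 = 1*23 + 3 = 26.
  i=5: a_5=3, p_5 = 3*139 + 123 = 540, q_5 = 3*26 + 23 = 101.

5/1, 11/2, 16/3, 123/23, 139/26, 540/101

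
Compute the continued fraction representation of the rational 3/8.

[0; 2, 1, 2]

Run the Euclidean algorithm on 3 and 8; the successive quotients are the partial quotients a_0, a_1, ... (each step inverts the fractional part left over by the previous one):
  3 = 0*8 + 3, so a_0 = 0.
  8 = 2*3 + 2, so a_1 = 2.
  3 = 1*2 + 1, so a_2 = 1.
  2 = 2*1 + 0, so a_3 = 2.
The remainder reaches 0 after 4 divisions, so the expansion has 4 partial quotients, read off in order.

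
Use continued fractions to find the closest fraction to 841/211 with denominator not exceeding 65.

259/65

Expand x = 841/211 as a continued fraction with the Euclidean algorithm:
  841 = 3*211 + 208, so a_0 = 3.
  211 = 1*208 + 3, so a_1 = 1.
  208 = 69*3 + 1, so a_2 = 69.
  3 = 3*1 + 0, so a_3 = 3.
so x = [3; 1, 69, 3].
Convergents (p_i = a_i*p_{i-1} + p_{i-2}, q_i = a_i*q_{i-1} + q_{i-2} with p_{-2}=0, p_{-1}=1, q_{-2}=1, q_{-1}=0), until the denominator exceeds 65:
  i=0: a_0=3, p_0 = 3*1 + 0 = 3, q_0 = 3*0 + 1 = 1.
  i=1: a_1=1, p_1 = 1*3 + 1 = 4, q_1 = 1*1 + 0 = 1.
  i=2: a_2=69, p_2 = 69*4 + 3 = 279, q_2 = 69*1 + 1 = 70.
q_2 = 70 > 65, so the last convergent with denominator <= 65 is p_1/q_1 = 4/1.
The closest fraction with denominator <= 65 is either p_1/q_1 or the intermediate fraction (k*p_1 + p_0)/(k*q_1 + q_0) with the largest k >= 1 whose denominator stays <= 65; these approach x as k grows, and every other convergent or intermediate fraction in range is farther away.
Largest k: floor((65 - q_0)/q_1) = floor((65 - 1)/1) = 64.
That gives (64*4 + 3)/(64*1 + 1) = 259/65.
Compare the errors: |x - 4/1| = |841*1 - 4*211|/(211*1) = 3/211, and |x - 259/65| = |841*65 - 259*211|/(211*65) = 16/13715.
Cross-multiplying, 16*211 = 3376 < 41145 = 3*13715, so 16/13715 is smaller: the intermediate fraction 259/65 is closer to x than 4/1.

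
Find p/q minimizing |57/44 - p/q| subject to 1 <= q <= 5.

4/3

Expand x = 57/44 as a continued fraction with the Euclidean algorithm:
  57 = 1*44 + 13, so a_0 = 1.
  44 = 3*13 + 5, so a_1 = 3.
  13 = 2*5 + 3, so a_2 = 2.
  5 = 1*3 + 2, so a_3 = 1.
  3 = 1*2 + 1, so a_4 = 1.
  2 = 2*1 + 0, so a_5 = 2.
so x = [1; 3, 2, 1, 1, 2].
Convergents (p_i = a_i*p_{i-1} + p_{i-2}, q_i = a_i*q_{i-1} + q_{i-2} with p_{-2}=0, p_{-1}=1, q_{-2}=1, q_{-1}=0), until the denominator exceeds 5:
  i=0: a_0=1, p_0 = 1*1 + 0 = 1, q_0 = 1*0 + 1 = 1.
  i=1: a_1=3, p_1 = 3*1 + 1 = 4, q_1 = 3*1 + 0 = 3.
  i=2: a_2=2, p_2 = 2*4 + 1 = 9, q_2 = 2*3 + 1 = 7.
q_2 = 7 > 5, so the last convergent with denominator <= 5 is p_1/q_1 = 4/3.
The closest fraction with denominator <= 5 is either p_1/q_1 or the intermediate fraction (k*p_1 + p_0)/(k*q_1 + q_0) with the largest k >= 1 whose denominator stays <= 5; these approach x as k grows, and every other convergent or intermediate fraction in range is farther away.
Largest k: floor((5 - q_0)/q_1) = floor((5 - 1)/3) = 1.
That gives (1*4 + 1)/(1*3 + 1) = 5/4.
Compare the errors: |x - 4/3| = |57*3 - 4*44|/(44*3) = 5/132, and |x - 5/4| = |57*4 - 5*44|/(44*4) = 8/176.
Cross-multiplying, 5*176 = 880 < 1056 = 8*132, so 5/132 is smaller: the convergent 4/3 is closer to x than 5/4.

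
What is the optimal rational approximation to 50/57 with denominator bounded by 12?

7/8

Expand x = 50/57 as a continued fraction with the Euclidean algorithm:
  50 = 0*57 + 50, so a_0 = 0.
  57 = 1*50 + 7, so a_1 = 1.
  50 = 7*7 + 1, so a_2 = 7.
  7 = 7*1 + 0, so a_3 = 7.
so x = [0; 1, 7, 7].
Convergents (p_i = a_i*p_{i-1} + p_{i-2}, q_i = a_i*q_{i-1} + q_{i-2} with p_{-2}=0, p_{-1}=1, q_{-2}=1, q_{-1}=0), until the denominator exceeds 12:
  i=0: a_0=0, p_0 = 0*1 + 0 = 0, q_0 = 0*0 + 1 = 1.
  i=1: a_1=1, p_1 = 1*0 + 1 = 1, q_1 = 1*1 + 0 = 1.
  i=2: a_2=7, p_2 = 7*1 + 0 = 7, q_2 = 7*1 + 1 = 8.
  i=3: a_3=7, p_3 = 7*7 + 1 = 50, q_3 = 7*8 + 1 = 57.
q_3 = 57 > 12, so the last convergent with denominator <= 12 is p_2/q_2 = 7/8.
The closest fraction with denominator <= 12 is either p_2/q_2 or the intermediate fraction (k*p_2 + p_1)/(k*q_2 + q_1) with the largest k >= 1 whose denominator stays <= 12; these approach x as k grows, and every other convergent or intermediate fraction in range is farther away.
Largest k: floor((12 - q_1)/q_2) = floor((12 - 1)/8) = 1.
That gives (1*7 + 1)/(1*8 + 1) = 8/9.
Compare the errors: |x - 7/8| = |50*8 - 7*57|/(57*8) = 1/456, and |x - 8/9| = |50*9 - 8*57|/(57*9) = 6/513.
Cross-multiplying, 1*513 = 513 < 2736 = 6*456, so 1/456 is smaller: the convergent 7/8 is closer to x than 8/9.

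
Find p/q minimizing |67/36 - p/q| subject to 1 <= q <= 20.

Expand x = 67/36 as a continued fraction with the Euclidean algorithm:
  67 = 1*36 + 31, so a_0 = 1.
  36 = 1*31 + 5, so a_1 = 1.
  31 = 6*5 + 1, so a_2 = 6.
  5 = 5*1 + 0, so a_3 = 5.
so x = [1; 1, 6, 5].
Convergents (p_i = a_i*p_{i-1} + p_{i-2}, q_i = a_i*q_{i-1} + q_{i-2} with p_{-2}=0, p_{-1}=1, q_{-2}=1, q_{-1}=0), until the denominator exceeds 20:
  i=0: a_0=1, p_0 = 1*1 + 0 = 1, q_0 = 1*0 + 1 = 1.
  i=1: a_1=1, p_1 = 1*1 + 1 = 2, q_1 = 1*1 + 0 = 1.
  i=2: a_2=6, p_2 = 6*2 + 1 = 13, q_2 = 6*1 + 1 = 7.
  i=3: a_3=5, p_3 = 5*13 + 2 = 67, q_3 = 5*7 + 1 = 36.
q_3 = 36 > 20, so the last convergent with denominator <= 20 is p_2/q_2 = 13/7.
The closest fraction with denominator <= 20 is either p_2/q_2 or the intermediate fraction (k*p_2 + p_1)/(k*q_2 + q_1) with the largest k >= 1 whose denominator stays <= 20; these approach x as k grows, and every other convergent or intermediate fraction in range is farther away.
Largest k: floor((20 - q_1)/q_2) = floor((20 - 1)/7) = 2.
That gives (2*13 + 2)/(2*7 + 1) = 28/15.
Compare the errors: |x - 13/7| = |67*7 - 13*36|/(36*7) = 1/252, and |x - 28/15| = |67*15 - 28*36|/(36*15) = 3/540.
Cross-multiplying, 1*540 = 540 < 756 = 3*252, so 1/252 is smaller: the convergent 13/7 is closer to x than 28/15.

13/7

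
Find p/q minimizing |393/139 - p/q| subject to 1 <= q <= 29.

82/29

Expand x = 393/139 as a continued fraction with the Euclidean algorithm:
  393 = 2*139 + 115, so a_0 = 2.
  139 = 1*115 + 24, so a_1 = 1.
  115 = 4*24 + 19, so a_2 = 4.
  24 = 1*19 + 5, so a_3 = 1.
  19 = 3*5 + 4, so a_4 = 3.
  5 = 1*4 + 1, so a_5 = 1.
  4 = 4*1 + 0, so a_6 = 4.
so x = [2; 1, 4, 1, 3, 1, 4].
Convergents (p_i = a_i*p_{i-1} + p_{i-2}, q_i = a_i*q_{i-1} + q_{i-2} with p_{-2}=0, p_{-1}=1, q_{-2}=1, q_{-1}=0), until the denominator exceeds 29:
  i=0: a_0=2, p_0 = 2*1 + 0 = 2, q_0 = 2*0 + 1 = 1.
  i=1: a_1=1, p_1 = 1*2 + 1 = 3, q_1 = 1*1 + 0 = 1.
  i=2: a_2=4, p_2 = 4*3 + 2 = 14, q_2 = 4*1 + 1 = 5.
  i=3: a_3=1, p_3 = 1*14 + 3 = 17, q_3 = 1*5 + 1 = 6.
  i=4: a_4=3, p_4 = 3*17 + 14 = 65, q_4 = 3*6 + 5 = 23.
  i=5: a_5=1, p_5 = 1*65 + 17 = 82, q_5 = 1*23 + 6 = 29.
  i=6: a_6=4, p_6 = 4*82 + 65 = 393, q_6 = 4*29 + 23 = 139.
q_6 = 139 > 29, so the last convergent with denominator <= 29 is p_5/q_5 = 82/29.
The closest fraction with denominator <= 29 is either p_5/q_5 or the intermediate fraction (k*p_5 + p_4)/(k*q_5 + q_4) with the largest k >= 1 whose denominator stays <= 29; these approach x as k grows, and every other convergent or intermediate fraction in range is farther away.
Largest k: floor((29 - q_4)/q_5) = floor((29 - 23)/29) = 0.
Since k = 0, no intermediate fraction beyond p_5/q_5 has denominator <= 29, so the convergent 82/29 is the closest (its error is |393*29 - 82*139|/(139*29) = 1/4031).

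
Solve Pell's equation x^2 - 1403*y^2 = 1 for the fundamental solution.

(x, y) = (74726, 1995)

First expand sqrt(1403) as a continued fraction. With x_i = (sqrt(1403) + m_i)/d_i and (m_0, d_0) = (0, 1): a_0 = floor(sqrt(1403)) = 37, since 37^2 = 1369 <= 1403 < 1444 = 38^2.
Iterate m_{i+1} = d_i*a_i - m_i, d_{i+1} = (1403 - m_{i+1}^2)/d_i, a_{i+1} = floor((a_0 + m_{i+1})/d_{i+1}):
  m_1 = 1*37 - 0 = 37, d_1 = (1403 - 37^2)/1 = 34/1 = 34, a_1 = floor((37 + 37)/34) = 2.
  m_2 = 34*2 - 37 = 31, d_2 = (1403 - 31^2)/34 = 442/34 = 13, a_2 = floor((37 + 31)/13) = 5.
  m_3 = 13*5 - 31 = 34, d_3 = (1403 - 34^2)/13 = 247/13 = 19, a_3 = floor((37 + 34)/19) = 3.
  m_4 = 19*3 - 34 = 23, d_4 = (1403 - 23^2)/19 = 874/19 = 46, a_4 = floor((37 + 23)/46) = 1.
  m_5 = 46*1 - 23 = 23, d_5 = (1403 - 23^2)/46 = 874/46 = 19, a_5 = floor((37 + 23)/19) = 3.
  m_6 = 19*3 - 23 = 34, d_6 = (1403 - 34^2)/19 = 247/19 = 13, a_6 = floor((37 + 34)/13) = 5.
  m_7 = 13*5 - 34 = 31, d_7 = (1403 - 31^2)/13 = 442/13 = 34, a_7 = floor((37 + 31)/34) = 2.
  m_8 = 34*2 - 31 = 37, d_8 = (1403 - 37^2)/34 = 34/34 = 1, a_8 = floor((37 + 37)/1) = 74.
  m_9 = 1*74 - 37 = 37, d_9 = (1403 - 37^2)/1 = 34/1 = 34: (m_9, d_9) = (m_1, d_1) = (37, 34), so from here the quotients repeat a_1, ..., a_8; the period length is 8.
So sqrt(1403) = [37; (2, 5, 3, 1, 3, 5, 2, 74)] with period length k = 8.
k is even, so the fundamental solution of x^2 - 1403y^2 = 1 is (p_{k-1}, q_{k-1}) = (p_7, q_7); compute convergents through index 7.
Convergents (p_i = a_i*p_{i-1} + p_{i-2}, q_i = a_i*q_{i-1} + q_{i-2} with p_{-2}=0, p_{-1}=1, q_{-2}=1, q_{-1}=0):
  i=0: a_0=37, p_0 = 37*1 + 0 = 37, q_0 = 37*0 + 1 = 1.
  i=1: a_1=2, p_1 = 2*37 + 1 = 75, q_1 = 2*1 + 0 = 2.
  i=2: a_2=5, p_2 = 5*75 + 37 = 412, q_2 = 5*2 + 1 = 11.
  i=3: a_3=3, p_3 = 3*412 + 75 = 1311, q_3 = 3*11 + 2 = 35.
  i=4: a_4=1, p_4 = 1*1311 + 412 = 1723, q_4 = 1*35 + 11 = 46.
  i=5: a_5=3, p_5 = 3*1723 + 1311 = 6480, q_5 = 3*46 + 35 = 173.
  i=6: a_6=5, p_6 = 5*6480 + 1723 = 34123, q_6 = 5*173 + 46 = 911.
  i=7: a_7=2, p_7 = 2*34123 + 6480 = 74726, q_7 = 2*911 + 173 = 1995.
Check: 74726^2 - 1403*1995^2 = 5583975076 - 5583975075 = 1, so (x, y) = (74726, 1995) solves the equation, and by the theorem it is the least positive solution.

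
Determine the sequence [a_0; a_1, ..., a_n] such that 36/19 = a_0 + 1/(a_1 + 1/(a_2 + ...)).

[1; 1, 8, 2]

Run the Euclidean algorithm on 36 and 19; the successive quotients are the partial quotients a_0, a_1, ... (each step inverts the fractional part left over by the previous one):
  36 = 1*19 + 17, so a_0 = 1.
  19 = 1*17 + 2, so a_1 = 1.
  17 = 8*2 + 1, so a_2 = 8.
  2 = 2*1 + 0, so a_3 = 2.
The remainder reaches 0 after 4 divisions, so the expansion has 4 partial quotients, read off in order.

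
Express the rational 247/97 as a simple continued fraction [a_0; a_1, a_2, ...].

Run the Euclidean algorithm on 247 and 97; the successive quotients are the partial quotients a_0, a_1, ... (each step inverts the fractional part left over by the previous one):
  247 = 2*97 + 53, so a_0 = 2.
  97 = 1*53 + 44, so a_1 = 1.
  53 = 1*44 + 9, so a_2 = 1.
  44 = 4*9 + 8, so a_3 = 4.
  9 = 1*8 + 1, so a_4 = 1.
  8 = 8*1 + 0, so a_5 = 8.
The remainder reaches 0 after 6 divisions, so the expansion has 6 partial quotients, read off in order.

[2; 1, 1, 4, 1, 8]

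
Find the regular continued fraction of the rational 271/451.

[0; 1, 1, 1, 1, 44, 2]

Run the Euclidean algorithm on 271 and 451; the successive quotients are the partial quotients a_0, a_1, ... (each step inverts the fractional part left over by the previous one):
  271 = 0*451 + 271, so a_0 = 0.
  451 = 1*271 + 180, so a_1 = 1.
  271 = 1*180 + 91, so a_2 = 1.
  180 = 1*91 + 89, so a_3 = 1.
  91 = 1*89 + 2, so a_4 = 1.
  89 = 44*2 + 1, so a_5 = 44.
  2 = 2*1 + 0, so a_6 = 2.
The remainder reaches 0 after 7 divisions, so the expansion has 7 partial quotients, read off in order.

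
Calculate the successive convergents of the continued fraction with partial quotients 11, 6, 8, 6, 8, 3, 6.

Using the convergent recurrence p_i = a_i*p_{i-1} + p_{i-2}, q_i = a_i*q_{i-1} + q_{i-2} with p_{-2}=0, p_{-1}=1, q_{-2}=1, q_{-1}=0:
  i=0: a_0=11, p_0 = 11*1 + 0 = 11, q_0 = 11*0 + 1 = 1.
  i=1: a_1=6, p_1 = 6*11 + 1 = 67, q_1 = 6*1 + 0 = 6.
  i=2: a_2=8, p_2 = 8*67 + 11 = 547, q_2 = 8*6 + 1 = 49.
  i=3: a_3=6, p_3 = 6*547 + 67 = 3349, q_3 = 6*49 + 6 = 300.
  i=4: a_4=8, p_4 = 8*3349 + 547 = 27339, q_4 = 8*300 + 49 = 2449.
  i=5: a_5=3, p_5 = 3*27339 + 3349 = 85366, q_5 = 3*2449 + 300 = 7647.
  i=6: a_6=6, p_6 = 6*85366 + 27339 = 539535, q_6 = 6*7647 + 2449 = 48331.

11/1, 67/6, 547/49, 3349/300, 27339/2449, 85366/7647, 539535/48331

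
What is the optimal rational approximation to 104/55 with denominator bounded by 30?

53/28

Expand x = 104/55 as a continued fraction with the Euclidean algorithm:
  104 = 1*55 + 49, so a_0 = 1.
  55 = 1*49 + 6, so a_1 = 1.
  49 = 8*6 + 1, so a_2 = 8.
  6 = 6*1 + 0, so a_3 = 6.
so x = [1; 1, 8, 6].
Convergents (p_i = a_i*p_{i-1} + p_{i-2}, q_i = a_i*q_{i-1} + q_{i-2} with p_{-2}=0, p_{-1}=1, q_{-2}=1, q_{-1}=0), until the denominator exceeds 30:
  i=0: a_0=1, p_0 = 1*1 + 0 = 1, q_0 = 1*0 + 1 = 1.
  i=1: a_1=1, p_1 = 1*1 + 1 = 2, q_1 = 1*1 + 0 = 1.
  i=2: a_2=8, p_2 = 8*2 + 1 = 17, q_2 = 8*1 + 1 = 9.
  i=3: a_3=6, p_3 = 6*17 + 2 = 104, q_3 = 6*9 + 1 = 55.
q_3 = 55 > 30, so the last convergent with denominator <= 30 is p_2/q_2 = 17/9.
The closest fraction with denominator <= 30 is either p_2/q_2 or the intermediate fraction (k*p_2 + p_1)/(k*q_2 + q_1) with the largest k >= 1 whose denominator stays <= 30; these approach x as k grows, and every other convergent or intermediate fraction in range is farther away.
Largest k: floor((30 - q_1)/q_2) = floor((30 - 1)/9) = 3.
That gives (3*17 + 2)/(3*9 + 1) = 53/28.
Compare the errors: |x - 17/9| = |104*9 - 17*55|/(55*9) = 1/495, and |x - 53/28| = |104*28 - 53*55|/(55*28) = 3/1540.
Cross-multiplying, 3*495 = 1485 < 1540 = 1*1540, so 3/1540 is smaller: the intermediate fraction 53/28 is closer to x than 17/9.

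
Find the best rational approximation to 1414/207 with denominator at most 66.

444/65

Expand x = 1414/207 as a continued fraction with the Euclidean algorithm:
  1414 = 6*207 + 172, so a_0 = 6.
  207 = 1*172 + 35, so a_1 = 1.
  172 = 4*35 + 32, so a_2 = 4.
  35 = 1*32 + 3, so a_3 = 1.
  32 = 10*3 + 2, so a_4 = 10.
  3 = 1*2 + 1, so a_5 = 1.
  2 = 2*1 + 0, so a_6 = 2.
so x = [6; 1, 4, 1, 10, 1, 2].
Convergents (p_i = a_i*p_{i-1} + p_{i-2}, q_i = a_i*q_{i-1} + q_{i-2} with p_{-2}=0, p_{-1}=1, q_{-2}=1, q_{-1}=0), until the denominator exceeds 66:
  i=0: a_0=6, p_0 = 6*1 + 0 = 6, q_0 = 6*0 + 1 = 1.
  i=1: a_1=1, p_1 = 1*6 + 1 = 7, q_1 = 1*1 + 0 = 1.
  i=2: a_2=4, p_2 = 4*7 + 6 = 34, q_2 = 4*1 + 1 = 5.
  i=3: a_3=1, p_3 = 1*34 + 7 = 41, q_3 = 1*5 + 1 = 6.
  i=4: a_4=10, p_4 = 10*41 + 34 = 444, q_4 = 10*6 + 5 = 65.
  i=5: a_5=1, p_5 = 1*444 + 41 = 485, q_5 = 1*65 + 6 = 71.
q_5 = 71 > 66, so the last convergent with denominator <= 66 is p_4/q_4 = 444/65.
The closest fraction with denominator <= 66 is either p_4/q_4 or the intermediate fraction (k*p_4 + p_3)/(k*q_4 + q_3) with the largest k >= 1 whose denominator stays <= 66; these approach x as k grows, and every other convergent or intermediate fraction in range is farther away.
Largest k: floor((66 - q_3)/q_4) = floor((66 - 6)/65) = 0.
Since k = 0, no intermediate fraction beyond p_4/q_4 has denominator <= 66, so the convergent 444/65 is the closest (its error is |1414*65 - 444*207|/(207*65) = 2/13455).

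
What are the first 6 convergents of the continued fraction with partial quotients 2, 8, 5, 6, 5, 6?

2/1, 17/8, 87/41, 539/254, 2782/1311, 17231/8120

Using the convergent recurrence p_i = a_i*p_{i-1} + p_{i-2}, q_i = a_i*q_{i-1} + q_{i-2} with p_{-2}=0, p_{-1}=1, q_{-2}=1, q_{-1}=0:
  i=0: a_0=2, p_0 = 2*1 + 0 = 2, q_0 = 2*0 + 1 = 1.
  i=1: a_1=8, p_1 = 8*2 + 1 = 17, q_1 = 8*1 + 0 = 8.
  i=2: a_2=5, p_2 = 5*17 + 2 = 87, q_2 = 5*8 + 1 = 41.
  i=3: a_3=6, p_3 = 6*87 + 17 = 539, q_3 = 6*41 + 8 = 254.
  i=4: a_4=5, p_4 = 5*539 + 87 = 2782, q_4 = 5*254 + 41 = 1311.
  i=5: a_5=6, p_5 = 6*2782 + 539 = 17231, q_5 = 6*1311 + 254 = 8120.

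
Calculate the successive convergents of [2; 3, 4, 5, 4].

Using the convergent recurrence p_i = a_i*p_{i-1} + p_{i-2}, q_i = a_i*q_{i-1} + q_{i-2} with p_{-2}=0, p_{-1}=1, q_{-2}=1, q_{-1}=0:
  i=0: a_0=2, p_0 = 2*1 + 0 = 2, q_0 = 2*0 + 1 = 1.
  i=1: a_1=3, p_1 = 3*2 + 1 = 7, q_1 = 3*1 + 0 = 3.
  i=2: a_2=4, p_2 = 4*7 + 2 = 30, q_2 = 4*3 + 1 = 13.
  i=3: a_3=5, p_3 = 5*30 + 7 = 157, q_3 = 5*13 + 3 = 68.
  i=4: a_4=4, p_4 = 4*157 + 30 = 658, q_4 = 4*68 + 13 = 285.

2/1, 7/3, 30/13, 157/68, 658/285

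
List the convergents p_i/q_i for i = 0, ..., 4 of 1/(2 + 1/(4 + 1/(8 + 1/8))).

0/1, 1/2, 4/9, 33/74, 268/601

Using the convergent recurrence p_i = a_i*p_{i-1} + p_{i-2}, q_i = a_i*q_{i-1} + q_{i-2} with p_{-2}=0, p_{-1}=1, q_{-2}=1, q_{-1}=0:
  i=0: a_0=0, p_0 = 0*1 + 0 = 0, q_0 = 0*0 + 1 = 1.
  i=1: a_1=2, p_1 = 2*0 + 1 = 1, q_1 = 2*1 + 0 = 2.
  i=2: a_2=4, p_2 = 4*1 + 0 = 4, q_2 = 4*2 + 1 = 9.
  i=3: a_3=8, p_3 = 8*4 + 1 = 33, q_3 = 8*9 + 2 = 74.
  i=4: a_4=8, p_4 = 8*33 + 4 = 268, q_4 = 8*74 + 9 = 601.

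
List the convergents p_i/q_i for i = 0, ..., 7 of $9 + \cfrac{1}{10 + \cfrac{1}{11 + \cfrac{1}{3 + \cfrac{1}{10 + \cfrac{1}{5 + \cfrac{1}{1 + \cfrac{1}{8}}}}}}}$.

9/1, 91/10, 1010/111, 3121/343, 32220/3541, 164221/18048, 196441/21589, 1735749/190760

Using the convergent recurrence p_i = a_i*p_{i-1} + p_{i-2}, q_i = a_i*q_{i-1} + q_{i-2} with p_{-2}=0, p_{-1}=1, q_{-2}=1, q_{-1}=0:
  i=0: a_0=9, p_0 = 9*1 + 0 = 9, q_0 = 9*0 + 1 = 1.
  i=1: a_1=10, p_1 = 10*9 + 1 = 91, q_1 = 10*1 + 0 = 10.
  i=2: a_2=11, p_2 = 11*91 + 9 = 1010, q_2 = 11*10 + 1 = 111.
  i=3: a_3=3, p_3 = 3*1010 + 91 = 3121, q_3 = 3*111 + 10 = 343.
  i=4: a_4=10, p_4 = 10*3121 + 1010 = 32220, q_4 = 10*343 + 111 = 3541.
  i=5: a_5=5, p_5 = 5*32220 + 3121 = 164221, q_5 = 5*3541 + 343 = 18048.
  i=6: a_6=1, p_6 = 1*164221 + 32220 = 196441, q_6 = 1*18048 + 3541 = 21589.
  i=7: a_7=8, p_7 = 8*196441 + 164221 = 1735749, q_7 = 8*21589 + 18048 = 190760.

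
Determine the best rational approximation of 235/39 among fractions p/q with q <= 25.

151/25

Expand x = 235/39 as a continued fraction with the Euclidean algorithm:
  235 = 6*39 + 1, so a_0 = 6.
  39 = 39*1 + 0, so a_1 = 39.
so x = [6; 39].
Convergents (p_i = a_i*p_{i-1} + p_{i-2}, q_i = a_i*q_{i-1} + q_{i-2} with p_{-2}=0, p_{-1}=1, q_{-2}=1, q_{-1}=0), until the denominator exceeds 25:
  i=0: a_0=6, p_0 = 6*1 + 0 = 6, q_0 = 6*0 + 1 = 1.
  i=1: a_1=39, p_1 = 39*6 + 1 = 235, q_1 = 39*1 + 0 = 39.
q_1 = 39 > 25, so the last convergent with denominator <= 25 is p_0/q_0 = 6/1.
The closest fraction with denominator <= 25 is either p_0/q_0 or the intermediate fraction (k*p_0 + p_{-1})/(k*q_0 + q_{-1}) with the largest k >= 1 whose denominator stays <= 25; these approach x as k grows, and every other convergent or intermediate fraction in range is farther away.
Largest k: floor((25 - q_{-1})/q_0) = floor((25 - 0)/1) = 25 (using the seeds p_{-1} = 1, q_{-1} = 0).
That gives (25*6 + 1)/(25*1 + 0) = 151/25.
Compare the errors: |x - 6/1| = |235*1 - 6*39|/(39*1) = 1/39, and |x - 151/25| = |235*25 - 151*39|/(39*25) = 14/975.
Cross-multiplying, 14*39 = 546 < 975 = 1*975, so 14/975 is smaller: the intermediate fraction 151/25 is closer to x than 6/1.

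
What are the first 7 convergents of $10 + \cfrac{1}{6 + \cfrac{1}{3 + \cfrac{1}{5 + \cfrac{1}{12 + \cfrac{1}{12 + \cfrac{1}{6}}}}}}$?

10/1, 61/6, 193/19, 1026/101, 12505/1231, 151086/14873, 919021/90469

Using the convergent recurrence p_i = a_i*p_{i-1} + p_{i-2}, q_i = a_i*q_{i-1} + q_{i-2} with p_{-2}=0, p_{-1}=1, q_{-2}=1, q_{-1}=0:
  i=0: a_0=10, p_0 = 10*1 + 0 = 10, q_0 = 10*0 + 1 = 1.
  i=1: a_1=6, p_1 = 6*10 + 1 = 61, q_1 = 6*1 + 0 = 6.
  i=2: a_2=3, p_2 = 3*61 + 10 = 193, q_2 = 3*6 + 1 = 19.
  i=3: a_3=5, p_3 = 5*193 + 61 = 1026, q_3 = 5*19 + 6 = 101.
  i=4: a_4=12, p_4 = 12*1026 + 193 = 12505, q_4 = 12*101 + 19 = 1231.
  i=5: a_5=12, p_5 = 12*12505 + 1026 = 151086, q_5 = 12*1231 + 101 = 14873.
  i=6: a_6=6, p_6 = 6*151086 + 12505 = 919021, q_6 = 6*14873 + 1231 = 90469.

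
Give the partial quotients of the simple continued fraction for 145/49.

[2; 1, 23, 2]

Run the Euclidean algorithm on 145 and 49; the successive quotients are the partial quotients a_0, a_1, ... (each step inverts the fractional part left over by the previous one):
  145 = 2*49 + 47, so a_0 = 2.
  49 = 1*47 + 2, so a_1 = 1.
  47 = 23*2 + 1, so a_2 = 23.
  2 = 2*1 + 0, so a_3 = 2.
The remainder reaches 0 after 4 divisions, so the expansion has 4 partial quotients, read off in order.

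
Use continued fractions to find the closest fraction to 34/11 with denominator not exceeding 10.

Expand x = 34/11 as a continued fraction with the Euclidean algorithm:
  34 = 3*11 + 1, so a_0 = 3.
  11 = 11*1 + 0, so a_1 = 11.
so x = [3; 11].
Convergents (p_i = a_i*p_{i-1} + p_{i-2}, q_i = a_i*q_{i-1} + q_{i-2} with p_{-2}=0, p_{-1}=1, q_{-2}=1, q_{-1}=0), until the denominator exceeds 10:
  i=0: a_0=3, p_0 = 3*1 + 0 = 3, q_0 = 3*0 + 1 = 1.
  i=1: a_1=11, p_1 = 11*3 + 1 = 34, q_1 = 11*1 + 0 = 11.
q_1 = 11 > 10, so the last convergent with denominator <= 10 is p_0/q_0 = 3/1.
The closest fraction with denominator <= 10 is either p_0/q_0 or the intermediate fraction (k*p_0 + p_{-1})/(k*q_0 + q_{-1}) with the largest k >= 1 whose denominator stays <= 10; these approach x as k grows, and every other convergent or intermediate fraction in range is farther away.
Largest k: floor((10 - q_{-1})/q_0) = floor((10 - 0)/1) = 10 (using the seeds p_{-1} = 1, q_{-1} = 0).
That gives (10*3 + 1)/(10*1 + 0) = 31/10.
Compare the errors: |x - 3/1| = |34*1 - 3*11|/(11*1) = 1/11, and |x - 31/10| = |34*10 - 31*11|/(11*10) = 1/110.
Cross-multiplying, 1*11 = 11 < 110 = 1*110, so 1/110 is smaller: the intermediate fraction 31/10 is closer to x than 3/1.

31/10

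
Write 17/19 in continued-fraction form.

[0; 1, 8, 2]

Run the Euclidean algorithm on 17 and 19; the successive quotients are the partial quotients a_0, a_1, ... (each step inverts the fractional part left over by the previous one):
  17 = 0*19 + 17, so a_0 = 0.
  19 = 1*17 + 2, so a_1 = 1.
  17 = 8*2 + 1, so a_2 = 8.
  2 = 2*1 + 0, so a_3 = 2.
The remainder reaches 0 after 4 divisions, so the expansion has 4 partial quotients, read off in order.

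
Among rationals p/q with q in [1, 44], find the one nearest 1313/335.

Expand x = 1313/335 as a continued fraction with the Euclidean algorithm:
  1313 = 3*335 + 308, so a_0 = 3.
  335 = 1*308 + 27, so a_1 = 1.
  308 = 11*27 + 11, so a_2 = 11.
  27 = 2*11 + 5, so a_3 = 2.
  11 = 2*5 + 1, so a_4 = 2.
  5 = 5*1 + 0, so a_5 = 5.
so x = [3; 1, 11, 2, 2, 5].
Convergents (p_i = a_i*p_{i-1} + p_{i-2}, q_i = a_i*q_{i-1} + q_{i-2} with p_{-2}=0, p_{-1}=1, q_{-2}=1, q_{-1}=0), until the denominator exceeds 44:
  i=0: a_0=3, p_0 = 3*1 + 0 = 3, q_0 = 3*0 + 1 = 1.
  i=1: a_1=1, p_1 = 1*3 + 1 = 4, q_1 = 1*1 + 0 = 1.
  i=2: a_2=11, p_2 = 11*4 + 3 = 47, q_2 = 11*1 + 1 = 12.
  i=3: a_3=2, p_3 = 2*47 + 4 = 98, q_3 = 2*12 + 1 = 25.
  i=4: a_4=2, p_4 = 2*98 + 47 = 243, q_4 = 2*25 + 12 = 62.
q_4 = 62 > 44, so the last convergent with denominator <= 44 is p_3/q_3 = 98/25.
The closest fraction with denominator <= 44 is either p_3/q_3 or the intermediate fraction (k*p_3 + p_2)/(k*q_3 + q_2) with the largest k >= 1 whose denominator stays <= 44; these approach x as k grows, and every other convergent or intermediate fraction in range is farther away.
Largest k: floor((44 - q_2)/q_3) = floor((44 - 12)/25) = 1.
That gives (1*98 + 47)/(1*25 + 12) = 145/37.
Compare the errors: |x - 98/25| = |1313*25 - 98*335|/(335*25) = 5/8375, and |x - 145/37| = |1313*37 - 145*335|/(335*37) = 6/12395.
Cross-multiplying, 6*8375 = 50250 < 61975 = 5*12395, so 6/12395 is smaller: the intermediate fraction 145/37 is closer to x than 98/25.

145/37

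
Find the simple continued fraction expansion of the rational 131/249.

[0; 1, 1, 9, 13]

Run the Euclidean algorithm on 131 and 249; the successive quotients are the partial quotients a_0, a_1, ... (each step inverts the fractional part left over by the previous one):
  131 = 0*249 + 131, so a_0 = 0.
  249 = 1*131 + 118, so a_1 = 1.
  131 = 1*118 + 13, so a_2 = 1.
  118 = 9*13 + 1, so a_3 = 9.
  13 = 13*1 + 0, so a_4 = 13.
The remainder reaches 0 after 5 divisions, so the expansion has 5 partial quotients, read off in order.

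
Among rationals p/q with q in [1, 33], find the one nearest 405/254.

51/32

Expand x = 405/254 as a continued fraction with the Euclidean algorithm:
  405 = 1*254 + 151, so a_0 = 1.
  254 = 1*151 + 103, so a_1 = 1.
  151 = 1*103 + 48, so a_2 = 1.
  103 = 2*48 + 7, so a_3 = 2.
  48 = 6*7 + 6, so a_4 = 6.
  7 = 1*6 + 1, so a_5 = 1.
  6 = 6*1 + 0, so a_6 = 6.
so x = [1; 1, 1, 2, 6, 1, 6].
Convergents (p_i = a_i*p_{i-1} + p_{i-2}, q_i = a_i*q_{i-1} + q_{i-2} with p_{-2}=0, p_{-1}=1, q_{-2}=1, q_{-1}=0), until the denominator exceeds 33:
  i=0: a_0=1, p_0 = 1*1 + 0 = 1, q_0 = 1*0 + 1 = 1.
  i=1: a_1=1, p_1 = 1*1 + 1 = 2, q_1 = 1*1 + 0 = 1.
  i=2: a_2=1, p_2 = 1*2 + 1 = 3, q_2 = 1*1 + 1 = 2.
  i=3: a_3=2, p_3 = 2*3 + 2 = 8, q_3 = 2*2 + 1 = 5.
  i=4: a_4=6, p_4 = 6*8 + 3 = 51, q_4 = 6*5 + 2 = 32.
  i=5: a_5=1, p_5 = 1*51 + 8 = 59, q_5 = 1*32 + 5 = 37.
q_5 = 37 > 33, so the last convergent with denominator <= 33 is p_4/q_4 = 51/32.
The closest fraction with denominator <= 33 is either p_4/q_4 or the intermediate fraction (k*p_4 + p_3)/(k*q_4 + q_3) with the largest k >= 1 whose denominator stays <= 33; these approach x as k grows, and every other convergent or intermediate fraction in range is farther away.
Largest k: floor((33 - q_3)/q_4) = floor((33 - 5)/32) = 0.
Since k = 0, no intermediate fraction beyond p_4/q_4 has denominator <= 33, so the convergent 51/32 is the closest (its error is |405*32 - 51*254|/(254*32) = 6/8128).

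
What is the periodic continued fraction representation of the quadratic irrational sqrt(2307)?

Write x_i = (sqrt(2307) + m_i)/d_i with (m_0, d_0) = (0, 1). a_0 = floor(sqrt(2307)) = 48, since 48^2 = 2304 <= 2307 < 2401 = 49^2.
Iterate m_{i+1} = d_i*a_i - m_i, d_{i+1} = (2307 - m_{i+1}^2)/d_i, a_{i+1} = floor((a_0 + m_{i+1})/d_{i+1}):
  m_1 = 1*48 - 0 = 48, d_1 = (2307 - 48^2)/1 = 3/1 = 3, a_1 = floor((48 + 48)/3) = 32.
  m_2 = 3*32 - 48 = 48, d_2 = (2307 - 48^2)/3 = 3/3 = 1, a_2 = floor((48 + 48)/1) = 96.
  m_3 = 1*96 - 48 = 48, d_3 = (2307 - 48^2)/1 = 3/1 = 3: (m_3, d_3) = (m_1, d_1) = (48, 3), so from here the quotients repeat a_1, a_2; the period length is 2.
Hence the expansion of sqrt(2307) is a_0 = 48 followed by the repeating block 32, 96 (period 2).

[48; (32, 96)]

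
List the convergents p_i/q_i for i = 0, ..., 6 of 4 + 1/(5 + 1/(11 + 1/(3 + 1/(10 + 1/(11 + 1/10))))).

Using the convergent recurrence p_i = a_i*p_{i-1} + p_{i-2}, q_i = a_i*q_{i-1} + q_{i-2} with p_{-2}=0, p_{-1}=1, q_{-2}=1, q_{-1}=0:
  i=0: a_0=4, p_0 = 4*1 + 0 = 4, q_0 = 4*0 + 1 = 1.
  i=1: a_1=5, p_1 = 5*4 + 1 = 21, q_1 = 5*1 + 0 = 5.
  i=2: a_2=11, p_2 = 11*21 + 4 = 235, q_2 = 11*5 + 1 = 56.
  i=3: a_3=3, p_3 = 3*235 + 21 = 726, q_3 = 3*56 + 5 = 173.
  i=4: a_4=10, p_4 = 10*726 + 235 = 7495, q_4 = 10*173 + 56 = 1786.
  i=5: a_5=11, p_5 = 11*7495 + 726 = 83171, q_5 = 11*1786 + 173 = 19819.
  i=6: a_6=10, p_6 = 10*83171 + 7495 = 839205, q_6 = 10*19819 + 1786 = 199976.

4/1, 21/5, 235/56, 726/173, 7495/1786, 83171/19819, 839205/199976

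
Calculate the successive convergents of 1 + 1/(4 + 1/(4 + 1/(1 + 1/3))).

1/1, 5/4, 21/17, 26/21, 99/80

Using the convergent recurrence p_i = a_i*p_{i-1} + p_{i-2}, q_i = a_i*q_{i-1} + q_{i-2} with p_{-2}=0, p_{-1}=1, q_{-2}=1, q_{-1}=0:
  i=0: a_0=1, p_0 = 1*1 + 0 = 1, q_0 = 1*0 + 1 = 1.
  i=1: a_1=4, p_1 = 4*1 + 1 = 5, q_1 = 4*1 + 0 = 4.
  i=2: a_2=4, p_2 = 4*5 + 1 = 21, q_2 = 4*4 + 1 = 17.
  i=3: a_3=1, p_3 = 1*21 + 5 = 26, q_3 = 1*17 + 4 = 21.
  i=4: a_4=3, p_4 = 3*26 + 21 = 99, q_4 = 3*21 + 17 = 80.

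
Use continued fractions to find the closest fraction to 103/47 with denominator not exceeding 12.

11/5

Expand x = 103/47 as a continued fraction with the Euclidean algorithm:
  103 = 2*47 + 9, so a_0 = 2.
  47 = 5*9 + 2, so a_1 = 5.
  9 = 4*2 + 1, so a_2 = 4.
  2 = 2*1 + 0, so a_3 = 2.
so x = [2; 5, 4, 2].
Convergents (p_i = a_i*p_{i-1} + p_{i-2}, q_i = a_i*q_{i-1} + q_{i-2} with p_{-2}=0, p_{-1}=1, q_{-2}=1, q_{-1}=0), until the denominator exceeds 12:
  i=0: a_0=2, p_0 = 2*1 + 0 = 2, q_0 = 2*0 + 1 = 1.
  i=1: a_1=5, p_1 = 5*2 + 1 = 11, q_1 = 5*1 + 0 = 5.
  i=2: a_2=4, p_2 = 4*11 + 2 = 46, q_2 = 4*5 + 1 = 21.
q_2 = 21 > 12, so the last convergent with denominator <= 12 is p_1/q_1 = 11/5.
The closest fraction with denominator <= 12 is either p_1/q_1 or the intermediate fraction (k*p_1 + p_0)/(k*q_1 + q_0) with the largest k >= 1 whose denominator stays <= 12; these approach x as k grows, and every other convergent or intermediate fraction in range is farther away.
Largest k: floor((12 - q_0)/q_1) = floor((12 - 1)/5) = 2.
That gives (2*11 + 2)/(2*5 + 1) = 24/11.
Compare the errors: |x - 11/5| = |103*5 - 11*47|/(47*5) = 2/235, and |x - 24/11| = |103*11 - 24*47|/(47*11) = 5/517.
Cross-multiplying, 2*517 = 1034 < 1175 = 5*235, so 2/235 is smaller: the convergent 11/5 is closer to x than 24/11.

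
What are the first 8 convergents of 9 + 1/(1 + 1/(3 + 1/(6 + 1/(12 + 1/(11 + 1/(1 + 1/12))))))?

Using the convergent recurrence p_i = a_i*p_{i-1} + p_{i-2}, q_i = a_i*q_{i-1} + q_{i-2} with p_{-2}=0, p_{-1}=1, q_{-2}=1, q_{-1}=0:
  i=0: a_0=9, p_0 = 9*1 + 0 = 9, q_0 = 9*0 + 1 = 1.
  i=1: a_1=1, p_1 = 1*9 + 1 = 10, q_1 = 1*1 + 0 = 1.
  i=2: a_2=3, p_2 = 3*10 + 9 = 39, q_2 = 3*1 + 1 = 4.
  i=3: a_3=6, p_3 = 6*39 + 10 = 244, q_3 = 6*4 + 1 = 25.
  i=4: a_4=12, p_4 = 12*244 + 39 = 2967, q_4 = 12*25 + 4 = 304.
  i=5: a_5=11, p_5 = 11*2967 + 244 = 32881, q_5 = 11*304 + 25 = 3369.
  i=6: a_6=1, p_6 = 1*32881 + 2967 = 35848, q_6 = 1*3369 + 304 = 3673.
  i=7: a_7=12, p_7 = 12*35848 + 32881 = 463057, q_7 = 12*3673 + 3369 = 47445.

9/1, 10/1, 39/4, 244/25, 2967/304, 32881/3369, 35848/3673, 463057/47445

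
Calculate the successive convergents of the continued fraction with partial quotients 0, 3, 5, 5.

Using the convergent recurrence p_i = a_i*p_{i-1} + p_{i-2}, q_i = a_i*q_{i-1} + q_{i-2} with p_{-2}=0, p_{-1}=1, q_{-2}=1, q_{-1}=0:
  i=0: a_0=0, p_0 = 0*1 + 0 = 0, q_0 = 0*0 + 1 = 1.
  i=1: a_1=3, p_1 = 3*0 + 1 = 1, q_1 = 3*1 + 0 = 3.
  i=2: a_2=5, p_2 = 5*1 + 0 = 5, q_2 = 5*3 + 1 = 16.
  i=3: a_3=5, p_3 = 5*5 + 1 = 26, q_3 = 5*16 + 3 = 83.

0/1, 1/3, 5/16, 26/83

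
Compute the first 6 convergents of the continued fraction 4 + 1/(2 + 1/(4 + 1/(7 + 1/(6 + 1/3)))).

Using the convergent recurrence p_i = a_i*p_{i-1} + p_{i-2}, q_i = a_i*q_{i-1} + q_{i-2} with p_{-2}=0, p_{-1}=1, q_{-2}=1, q_{-1}=0:
  i=0: a_0=4, p_0 = 4*1 + 0 = 4, q_0 = 4*0 + 1 = 1.
  i=1: a_1=2, p_1 = 2*4 + 1 = 9, q_1 = 2*1 + 0 = 2.
  i=2: a_2=4, p_2 = 4*9 + 4 = 40, q_2 = 4*2 + 1 = 9.
  i=3: a_3=7, p_3 = 7*40 + 9 = 289, q_3 = 7*9 + 2 = 65.
  i=4: a_4=6, p_4 = 6*289 + 40 = 1774, q_4 = 6*65 + 9 = 399.
  i=5: a_5=3, p_5 = 3*1774 + 289 = 5611, q_5 = 3*399 + 65 = 1262.

4/1, 9/2, 40/9, 289/65, 1774/399, 5611/1262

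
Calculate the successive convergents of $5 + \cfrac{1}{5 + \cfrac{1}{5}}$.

5/1, 26/5, 135/26

Using the convergent recurrence p_i = a_i*p_{i-1} + p_{i-2}, q_i = a_i*q_{i-1} + q_{i-2} with p_{-2}=0, p_{-1}=1, q_{-2}=1, q_{-1}=0:
  i=0: a_0=5, p_0 = 5*1 + 0 = 5, q_0 = 5*0 + 1 = 1.
  i=1: a_1=5, p_1 = 5*5 + 1 = 26, q_1 = 5*1 + 0 = 5.
  i=2: a_2=5, p_2 = 5*26 + 5 = 135, q_2 = 5*5 + 1 = 26.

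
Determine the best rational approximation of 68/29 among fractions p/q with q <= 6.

Expand x = 68/29 as a continued fraction with the Euclidean algorithm:
  68 = 2*29 + 10, so a_0 = 2.
  29 = 2*10 + 9, so a_1 = 2.
  10 = 1*9 + 1, so a_2 = 1.
  9 = 9*1 + 0, so a_3 = 9.
so x = [2; 2, 1, 9].
Convergents (p_i = a_i*p_{i-1} + p_{i-2}, q_i = a_i*q_{i-1} + q_{i-2} with p_{-2}=0, p_{-1}=1, q_{-2}=1, q_{-1}=0), until the denominator exceeds 6:
  i=0: a_0=2, p_0 = 2*1 + 0 = 2, q_0 = 2*0 + 1 = 1.
  i=1: a_1=2, p_1 = 2*2 + 1 = 5, q_1 = 2*1 + 0 = 2.
  i=2: a_2=1, p_2 = 1*5 + 2 = 7, q_2 = 1*2 + 1 = 3.
  i=3: a_3=9, p_3 = 9*7 + 5 = 68, q_3 = 9*3 + 2 = 29.
q_3 = 29 > 6, so the last convergent with denominator <= 6 is p_2/q_2 = 7/3.
The closest fraction with denominator <= 6 is either p_2/q_2 or the intermediate fraction (k*p_2 + p_1)/(k*q_2 + q_1) with the largest k >= 1 whose denominator stays <= 6; these approach x as k grows, and every other convergent or intermediate fraction in range is farther away.
Largest k: floor((6 - q_1)/q_2) = floor((6 - 2)/3) = 1.
That gives (1*7 + 5)/(1*3 + 2) = 12/5.
Compare the errors: |x - 7/3| = |68*3 - 7*29|/(29*3) = 1/87, and |x - 12/5| = |68*5 - 12*29|/(29*5) = 8/145.
Cross-multiplying, 1*145 = 145 < 696 = 8*87, so 1/87 is smaller: the convergent 7/3 is closer to x than 12/5.

7/3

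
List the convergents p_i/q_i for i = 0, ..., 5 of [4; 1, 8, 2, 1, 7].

Using the convergent recurrence p_i = a_i*p_{i-1} + p_{i-2}, q_i = a_i*q_{i-1} + q_{i-2} with p_{-2}=0, p_{-1}=1, q_{-2}=1, q_{-1}=0:
  i=0: a_0=4, p_0 = 4*1 + 0 = 4, q_0 = 4*0 + 1 = 1.
  i=1: a_1=1, p_1 = 1*4 + 1 = 5, q_1 = 1*1 + 0 = 1.
  i=2: a_2=8, p_2 = 8*5 + 4 = 44, q_2 = 8*1 + 1 = 9.
  i=3: a_3=2, p_3 = 2*44 + 5 = 93, q_3 = 2*9 + 1 = 19.
  i=4: a_4=1, p_4 = 1*93 + 44 = 137, q_4 = 1*19 + 9 = 28.
  i=5: a_5=7, p_5 = 7*137 + 93 = 1052, q_5 = 7*28 + 19 = 215.

4/1, 5/1, 44/9, 93/19, 137/28, 1052/215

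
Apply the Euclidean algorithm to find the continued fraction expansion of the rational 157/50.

Run the Euclidean algorithm on 157 and 50; the successive quotients are the partial quotients a_0, a_1, ... (each step inverts the fractional part left over by the previous one):
  157 = 3*50 + 7, so a_0 = 3.
  50 = 7*7 + 1, so a_1 = 7.
  7 = 7*1 + 0, so a_2 = 7.
The remainder reaches 0 after 3 divisions, so the expansion has 3 partial quotients, read off in order.

[3; 7, 7]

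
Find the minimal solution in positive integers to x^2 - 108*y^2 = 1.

(x, y) = (1351, 130)

First expand sqrt(108) as a continued fraction. With x_i = (sqrt(108) + m_i)/d_i and (m_0, d_0) = (0, 1): a_0 = floor(sqrt(108)) = 10, since 10^2 = 100 <= 108 < 121 = 11^2.
Iterate m_{i+1} = d_i*a_i - m_i, d_{i+1} = (108 - m_{i+1}^2)/d_i, a_{i+1} = floor((a_0 + m_{i+1})/d_{i+1}):
  m_1 = 1*10 - 0 = 10, d_1 = (108 - 10^2)/1 = 8/1 = 8, a_1 = floor((10 + 10)/8) = 2.
  m_2 = 8*2 - 10 = 6, d_2 = (108 - 6^2)/8 = 72/8 = 9, a_2 = floor((10 + 6)/9) = 1.
  m_3 = 9*1 - 6 = 3, d_3 = (108 - 3^2)/9 = 99/9 = 11, a_3 = floor((10 + 3)/11) = 1.
  m_4 = 11*1 - 3 = 8, d_4 = (108 - 8^2)/11 = 44/11 = 4, a_4 = floor((10 + 8)/4) = 4.
  m_5 = 4*4 - 8 = 8, d_5 = (108 - 8^2)/4 = 44/4 = 11, a_5 = floor((10 + 8)/11) = 1.
  m_6 = 11*1 - 8 = 3, d_6 = (108 - 3^2)/11 = 99/11 = 9, a_6 = floor((10 + 3)/9) = 1.
  m_7 = 9*1 - 3 = 6, d_7 = (108 - 6^2)/9 = 72/9 = 8, a_7 = floor((10 + 6)/8) = 2.
  m_8 = 8*2 - 6 = 10, d_8 = (108 - 10^2)/8 = 8/8 = 1, a_8 = floor((10 + 10)/1) = 20.
  m_9 = 1*20 - 10 = 10, d_9 = (108 - 10^2)/1 = 8/1 = 8: (m_9, d_9) = (m_1, d_1) = (10, 8), so from here the quotients repeat a_1, ..., a_8; the period length is 8.
So sqrt(108) = [10; (2, 1, 1, 4, 1, 1, 2, 20)] with period length k = 8.
k is even, so the fundamental solution of x^2 - 108y^2 = 1 is (p_{k-1}, q_{k-1}) = (p_7, q_7); compute convergents through index 7.
Convergents (p_i = a_i*p_{i-1} + p_{i-2}, q_i = a_i*q_{i-1} + q_{i-2} with p_{-2}=0, p_{-1}=1, q_{-2}=1, q_{-1}=0):
  i=0: a_0=10, p_0 = 10*1 + 0 = 10, q_0 = 10*0 + 1 = 1.
  i=1: a_1=2, p_1 = 2*10 + 1 = 21, q_1 = 2*1 + 0 = 2.
  i=2: a_2=1, p_2 = 1*21 + 10 = 31, q_2 = 1*2 + 1 = 3.
  i=3: a_3=1, p_3 = 1*31 + 21 = 52, q_3 = 1*3 + 2 = 5.
  i=4: a_4=4, p_4 = 4*52 + 31 = 239, q_4 = 4*5 + 3 = 23.
  i=5: a_5=1, p_5 = 1*239 + 52 = 291, q_5 = 1*23 + 5 = 28.
  i=6: a_6=1, p_6 = 1*291 + 239 = 530, q_6 = 1*28 + 23 = 51.
  i=7: a_7=2, p_7 = 2*530 + 291 = 1351, q_7 = 2*51 + 28 = 130.
Check: 1351^2 - 108*130^2 = 1825201 - 1825200 = 1, so (x, y) = (1351, 130) solves the equation, and by the theorem it is the least positive solution.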